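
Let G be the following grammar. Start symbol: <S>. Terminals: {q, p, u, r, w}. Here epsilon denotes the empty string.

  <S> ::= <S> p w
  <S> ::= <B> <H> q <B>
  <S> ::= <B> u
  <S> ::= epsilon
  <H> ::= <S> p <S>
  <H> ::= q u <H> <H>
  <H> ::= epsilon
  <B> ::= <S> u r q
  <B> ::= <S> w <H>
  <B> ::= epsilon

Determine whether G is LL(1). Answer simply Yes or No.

No

FIRST(<S>) = {epsilon, p, q, u, w}
FIRST(<H>) = {epsilon, p, q, u, w}
FIRST(<B>) = {epsilon, p, q, u, w}
FOLLOW(<S>) = {$, p, q, u, w}
FOLLOW(<H>) = {$, p, q, u, w}
FOLLOW(<B>) = {$, p, q, u, w}
Cell M[<B>, p] receives both <B> ::= <S> u r q and <B> ::= <S> w <H> and <B> ::= epsilon — the grammar is not LL(1).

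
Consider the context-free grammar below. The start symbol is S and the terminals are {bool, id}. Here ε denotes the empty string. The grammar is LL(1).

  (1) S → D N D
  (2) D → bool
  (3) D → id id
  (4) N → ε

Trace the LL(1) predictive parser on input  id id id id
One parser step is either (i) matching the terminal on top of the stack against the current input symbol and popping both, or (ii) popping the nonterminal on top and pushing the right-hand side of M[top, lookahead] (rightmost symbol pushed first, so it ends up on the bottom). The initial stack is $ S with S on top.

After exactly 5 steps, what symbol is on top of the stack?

D

     Stack        Input          Action
  1  $ S          id id id id $  expand S → D N D
  2  $ D N D      id id id id $  expand D → id id
  3  $ D N id id  id id id id $  match id
  4  $ D N id     id id id $     match id
  5  $ D N        id id $        expand N → ε
Stack after step 5: $ D (top = D).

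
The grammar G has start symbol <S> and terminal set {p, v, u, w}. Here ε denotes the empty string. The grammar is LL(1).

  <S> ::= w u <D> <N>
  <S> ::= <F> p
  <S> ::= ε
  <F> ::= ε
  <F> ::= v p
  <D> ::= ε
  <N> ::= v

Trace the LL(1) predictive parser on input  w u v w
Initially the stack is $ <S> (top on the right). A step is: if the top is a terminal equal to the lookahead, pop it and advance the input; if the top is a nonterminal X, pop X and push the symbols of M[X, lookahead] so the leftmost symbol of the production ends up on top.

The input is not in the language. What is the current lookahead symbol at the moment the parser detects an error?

w

     Stack          Input      Action
  1  $ <S>          w u v w $  expand <S> ::= w u <D> <N>
  2  $ <N> <D> u w  w u v w $  match w
  3  $ <N> <D> u    u v w $    match u
  4  $ <N> <D>      v w $      expand <D> ::= ε
  5  $ <N>          v w $      expand <N> ::= v
  6  $ v            v w $      match v
  7  $              w $        error: stack empty but input remains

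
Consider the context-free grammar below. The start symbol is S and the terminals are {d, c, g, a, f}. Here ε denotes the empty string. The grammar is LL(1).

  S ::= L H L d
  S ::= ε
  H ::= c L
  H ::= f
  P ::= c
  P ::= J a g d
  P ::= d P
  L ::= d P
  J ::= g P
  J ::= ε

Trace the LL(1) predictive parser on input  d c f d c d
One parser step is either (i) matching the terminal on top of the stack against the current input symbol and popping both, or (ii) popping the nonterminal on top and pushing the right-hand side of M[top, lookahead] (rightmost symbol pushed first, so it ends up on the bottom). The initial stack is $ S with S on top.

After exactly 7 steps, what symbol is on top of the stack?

     Stack        Input          Action
  1  $ S          d c f d c d $  expand S ::= L H L d
  2  $ d L H L    d c f d c d $  expand L ::= d P
  3  $ d L H P d  d c f d c d $  match d
  4  $ d L H P    c f d c d $    expand P ::= c
  5  $ d L H c    c f d c d $    match c
  6  $ d L H      f d c d $      expand H ::= f
  7  $ d L f      f d c d $      match f
Stack after step 7: $ d L (top = L).

L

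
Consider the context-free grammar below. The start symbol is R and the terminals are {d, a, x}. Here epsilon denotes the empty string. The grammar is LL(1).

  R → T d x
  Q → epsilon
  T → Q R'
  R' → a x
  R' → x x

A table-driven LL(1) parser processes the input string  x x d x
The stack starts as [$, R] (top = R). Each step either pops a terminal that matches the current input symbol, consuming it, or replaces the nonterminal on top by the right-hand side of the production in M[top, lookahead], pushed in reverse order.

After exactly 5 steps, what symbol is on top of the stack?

x

     Stack       Input      Action
  1  $ R         x x d x $  expand R → T d x
  2  $ x d T     x x d x $  expand T → Q R'
  3  $ x d R' Q  x x d x $  expand Q → epsilon
  4  $ x d R'    x x d x $  expand R' → x x
  5  $ x d x x   x x d x $  match x
Stack after step 5: $ x d x (top = x).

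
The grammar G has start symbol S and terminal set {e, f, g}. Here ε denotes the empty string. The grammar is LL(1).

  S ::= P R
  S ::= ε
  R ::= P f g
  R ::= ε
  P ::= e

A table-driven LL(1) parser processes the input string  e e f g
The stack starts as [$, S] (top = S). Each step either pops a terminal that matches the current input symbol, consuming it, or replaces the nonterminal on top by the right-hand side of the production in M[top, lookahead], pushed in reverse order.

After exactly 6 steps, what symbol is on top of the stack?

f

     Stack    Input      Action
  1  $ S      e e f g $  expand S ::= P R
  2  $ R P    e e f g $  expand P ::= e
  3  $ R e    e e f g $  match e
  4  $ R      e f g $    expand R ::= P f g
  5  $ g f P  e f g $    expand P ::= e
  6  $ g f e  e f g $    match e
Stack after step 6: $ g f (top = f).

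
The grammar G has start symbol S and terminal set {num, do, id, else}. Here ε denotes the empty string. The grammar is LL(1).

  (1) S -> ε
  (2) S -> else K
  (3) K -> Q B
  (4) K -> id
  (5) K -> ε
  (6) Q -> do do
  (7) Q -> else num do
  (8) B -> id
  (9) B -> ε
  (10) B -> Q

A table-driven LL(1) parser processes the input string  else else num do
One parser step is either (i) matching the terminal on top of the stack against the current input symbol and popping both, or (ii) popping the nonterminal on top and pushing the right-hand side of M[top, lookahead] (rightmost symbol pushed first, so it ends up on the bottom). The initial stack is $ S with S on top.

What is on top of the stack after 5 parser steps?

     Stack            Input               Action
  1  $ S              else else num do $  expand S -> else K
  2  $ K else         else else num do $  match else
  3  $ K              else num do $       expand K -> Q B
  4  $ B Q            else num do $       expand Q -> else num do
  5  $ B do num else  else num do $       match else
Stack after step 5: $ B do num (top = num).

num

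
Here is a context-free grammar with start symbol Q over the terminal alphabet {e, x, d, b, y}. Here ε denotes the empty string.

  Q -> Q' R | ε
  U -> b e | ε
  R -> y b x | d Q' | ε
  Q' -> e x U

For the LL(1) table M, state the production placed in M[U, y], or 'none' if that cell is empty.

FIRST(U): from U->b e we get {b}; from U->ε we get {ε}. So FIRST(U) = {ε, b}.
FIRST(R): from R->y b x we get {y}; from R->d Q' we get {d}; from R->ε we get {ε}. So FIRST(R) = {ε, d, y}.
FIRST(Q'): from Q'->e x U we get {e}. So FIRST(Q') = {e}.
FIRST(Q): from Q->Q' R we get {e}; from Q->ε we get {ε}. So FIRST(Q) = {ε, e}.
FOLLOW(Q) includes $ since Q is the start symbol.
FOLLOW(Q'): in Q->Q' R, Q' is followed by R with FIRST {ε, d, y}; in Q->Q' R, the suffix after Q' is nullable, so FOLLOW(Q') ⊇ FOLLOW(Q) = {$}; in R->d Q', the suffix after Q' is empty, so FOLLOW(Q') ⊇ FOLLOW(R) = {$}. Thus FOLLOW(Q') = {$, d, y}.
FOLLOW(U): in Q'->e x U, the suffix after U is empty, so FOLLOW(U) ⊇ FOLLOW(Q') = {$, d, y}. Thus FOLLOW(U) = {$, d, y}.
For U -> b e: FIRST(b e) = {b}, so it goes in M[U, t] for t ∈ {b}.
For U -> ε: FIRST(ε) = {ε}, so it goes in M[U, t] for t ∈ {}; since ε ∈ FIRST, also for every t ∈ FOLLOW(U) = {$, d, y}.

U -> ε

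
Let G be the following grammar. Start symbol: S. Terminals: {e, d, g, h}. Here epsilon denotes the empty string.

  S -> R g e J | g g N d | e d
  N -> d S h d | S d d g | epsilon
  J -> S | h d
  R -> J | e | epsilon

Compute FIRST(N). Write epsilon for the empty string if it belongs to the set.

{epsilon, d, e, g, h}

FIRST(S) = {e, g, h}  (via R g e J)
FIRST(N) = {epsilon, d, e, g, h}  (via S d d g)
FIRST(J) = {e, g, h}  (via S)
FIRST(R) = {epsilon, e, g, h}  (via J)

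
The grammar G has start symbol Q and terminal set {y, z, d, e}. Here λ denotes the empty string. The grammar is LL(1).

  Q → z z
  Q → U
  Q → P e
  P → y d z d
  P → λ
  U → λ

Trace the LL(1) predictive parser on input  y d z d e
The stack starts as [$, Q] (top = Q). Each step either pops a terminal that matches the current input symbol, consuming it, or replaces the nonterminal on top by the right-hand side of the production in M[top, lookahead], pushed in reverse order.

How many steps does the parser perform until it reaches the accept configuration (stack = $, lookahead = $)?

7

     Stack        Input        Action
  1  $ Q          y d z d e $  expand Q → P e
  2  $ e P        y d z d e $  expand P → y d z d
  3  $ e d z d y  y d z d e $  match y
  4  $ e d z d    d z d e $    match d
  5  $ e d z      z d e $      match z
  6  $ e d        d e $        match d
  7  $ e          e $          match e
Accept reached after 7 steps.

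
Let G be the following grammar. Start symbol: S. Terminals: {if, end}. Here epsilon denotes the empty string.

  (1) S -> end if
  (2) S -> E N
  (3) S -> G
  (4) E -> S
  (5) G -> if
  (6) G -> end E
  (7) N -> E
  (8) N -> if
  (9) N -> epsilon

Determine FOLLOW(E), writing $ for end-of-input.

FIRST(G): from G->if we get {if}; from G->end E we get {end}. So FIRST(G) = {end, if}.
FIRST(S): from S->end if we get {end}; from S->E N we get {end, if}; from S->G we get {end, if}. So FIRST(S) = {end, if}.
FIRST(E): from E->S we get {end, if}. So FIRST(E) = {end, if}.
FIRST(N): from N->E we get {end, if}; from N->if we get {if}; from N->epsilon we get {epsilon}. So FIRST(N) = {epsilon, end, if}.
FOLLOW(S) includes $ since S is the start symbol.
FOLLOW(S): in E->S, the suffix after S is empty, so FOLLOW(S) ⊇ FOLLOW(E) = {$, end, if}. Thus FOLLOW(S) = {$, end, if}.
FOLLOW(G): in S->G, the suffix after G is empty, so FOLLOW(G) ⊇ FOLLOW(S) = {$, end, if}. Thus FOLLOW(G) = {$, end, if}.
FOLLOW(N): in S->E N, the suffix after N is empty, so FOLLOW(N) ⊇ FOLLOW(S) = {$, end, if}. Thus FOLLOW(N) = {$, end, if}.
FOLLOW(E): in S->E N, E is followed by N with FIRST {epsilon, end, if}; in S->E N, the suffix after E is nullable, so FOLLOW(E) ⊇ FOLLOW(S) = {$, end, if}; in G->end E, the suffix after E is empty, so FOLLOW(E) ⊇ FOLLOW(G) = {$, end, if}; in N->E, the suffix after E is empty, so FOLLOW(E) ⊇ FOLLOW(N) = {$, end, if}. Thus FOLLOW(E) = {$, end, if}.

{$, end, if}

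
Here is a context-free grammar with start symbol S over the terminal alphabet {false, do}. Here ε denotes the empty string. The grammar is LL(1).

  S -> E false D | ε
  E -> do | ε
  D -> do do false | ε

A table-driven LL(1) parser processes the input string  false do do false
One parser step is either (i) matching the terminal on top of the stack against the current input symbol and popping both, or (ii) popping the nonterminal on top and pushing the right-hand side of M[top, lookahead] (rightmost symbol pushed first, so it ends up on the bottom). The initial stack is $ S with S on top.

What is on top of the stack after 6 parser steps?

step 1: stack=$ S  input=false do do false $  — expand S -> E false D
step 2: stack=$ D false E  input=false do do false $  — expand E -> ε
step 3: stack=$ D false  input=false do do false $  — match false
step 4: stack=$ D  input=do do false $  — expand D -> do do false
step 5: stack=$ false do do  input=do do false $  — match do
step 6: stack=$ false do  input=do false $  — match do
Stack after step 6: $ false (top = false).

false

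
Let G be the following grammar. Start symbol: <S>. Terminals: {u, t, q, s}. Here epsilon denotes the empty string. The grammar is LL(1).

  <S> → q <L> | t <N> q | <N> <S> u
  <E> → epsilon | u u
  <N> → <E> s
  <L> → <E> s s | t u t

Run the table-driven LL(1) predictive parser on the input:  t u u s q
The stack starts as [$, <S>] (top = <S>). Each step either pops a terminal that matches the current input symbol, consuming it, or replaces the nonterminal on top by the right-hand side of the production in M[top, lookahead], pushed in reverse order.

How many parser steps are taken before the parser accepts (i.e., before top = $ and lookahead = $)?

8

step 1: stack=$ <S>  input=t u u s q $  — expand <S> → t <N> q
step 2: stack=$ q <N> t  input=t u u s q $  — match t
step 3: stack=$ q <N>  input=u u s q $  — expand <N> → <E> s
step 4: stack=$ q s <E>  input=u u s q $  — expand <E> → u u
step 5: stack=$ q s u u  input=u u s q $  — match u
step 6: stack=$ q s u  input=u s q $  — match u
step 7: stack=$ q s  input=s q $  — match s
step 8: stack=$ q  input=q $  — match q
Accept reached after 8 steps.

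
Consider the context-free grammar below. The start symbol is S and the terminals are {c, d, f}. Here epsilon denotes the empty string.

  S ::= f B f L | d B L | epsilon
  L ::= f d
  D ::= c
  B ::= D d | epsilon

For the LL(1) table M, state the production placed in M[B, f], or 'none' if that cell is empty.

FIRST(S) = {epsilon, d, f}
FIRST(L) = {f}
FIRST(D) = {c}
FIRST(B) = {epsilon, c}  (via D d)
FOLLOW(S) includes $ since S is the start symbol.
FOLLOW(B): in S::=f B f L, B is followed by f L with FIRST {f}; in S::=d B L, B is followed by L with FIRST {f}. Thus FOLLOW(B) = {f}.
For B ::= D d: FIRST(D d) = {c}, so it goes in M[B, t] for t ∈ {c}.
For B ::= epsilon: FIRST(epsilon) = {epsilon}, so it goes in M[B, t] for t ∈ {}; since epsilon ∈ FIRST, also for every t ∈ FOLLOW(B) = {f}.

B ::= epsilon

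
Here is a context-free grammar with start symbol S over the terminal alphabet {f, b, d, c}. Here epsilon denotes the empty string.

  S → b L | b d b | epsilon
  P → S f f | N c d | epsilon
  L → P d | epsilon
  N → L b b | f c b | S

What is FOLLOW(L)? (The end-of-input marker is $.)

FIRST(S) = {epsilon, b}
FIRST(P) = {epsilon, b, c, d, f}  (via S f f, N c d)
FIRST(L) = {epsilon, b, c, d, f}  (via P d)
FIRST(N) = {epsilon, b, c, d, f}  (via L b b, S)
FOLLOW(S) includes $ since S is the start symbol.
FOLLOW(P): in L→P d, P is followed by d with FIRST {d}. Thus FOLLOW(P) = {d}.
FOLLOW(N): in P→N c d, N is followed by c d with FIRST {c}. Thus FOLLOW(N) = {c}.
FOLLOW(S): in P→S f f, S is followed by f f with FIRST {f}; in N→S, the suffix after S is empty, so FOLLOW(S) ⊇ FOLLOW(N) = {c}. Thus FOLLOW(S) = {$, c, f}.
FOLLOW(L): in S→b L, the suffix after L is empty, so FOLLOW(L) ⊇ FOLLOW(S) = {$, c, f}; in N→L b b, L is followed by b b with FIRST {b}. Thus FOLLOW(L) = {$, b, c, f}.

{$, b, c, f}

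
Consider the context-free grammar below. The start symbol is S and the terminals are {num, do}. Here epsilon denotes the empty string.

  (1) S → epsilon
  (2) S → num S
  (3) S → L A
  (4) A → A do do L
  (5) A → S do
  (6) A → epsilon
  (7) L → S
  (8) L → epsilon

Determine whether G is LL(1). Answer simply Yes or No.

No

FIRST(S) = {epsilon, do, num}
FIRST(A) = {epsilon, do, num}
FIRST(L) = {epsilon, do, num}
FOLLOW(S) = {$, do, num}
FOLLOW(A) = {$, do, num}
FOLLOW(L) = {$, do, num}
Cell M[A, do] receives both A → A do do L and A → S do and A → epsilon — the grammar is not LL(1).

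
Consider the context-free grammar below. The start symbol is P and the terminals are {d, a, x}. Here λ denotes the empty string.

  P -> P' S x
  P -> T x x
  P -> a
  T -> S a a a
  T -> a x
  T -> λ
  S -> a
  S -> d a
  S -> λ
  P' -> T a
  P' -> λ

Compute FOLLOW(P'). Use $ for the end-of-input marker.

{a, d, x}

FIRST(S): from S->a we get {a}; from S->d a we get {d}; from S->λ we get {λ}. So FIRST(S) = {λ, a, d}.
FIRST(T): from T->S a a a we get {a, d}; from T->a x we get {a}; from T->λ we get {λ}. So FIRST(T) = {λ, a, d}.
FIRST(P'): from P'->T a we get {a, d}; from P'->λ we get {λ}. So FIRST(P') = {λ, a, d}.
FIRST(P): from P->P' S x we get {a, d, x}; from P->T x x we get {a, d, x}; from P->a we get {a}. So FIRST(P) = {a, d, x}.
FOLLOW(P) includes $ since P is the start symbol.
FOLLOW(P): P appears on no right-hand side. Thus FOLLOW(P) = {$}.
FOLLOW(T): in P->T x x, T is followed by x x with FIRST {x}; in P'->T a, T is followed by a with FIRST {a}. Thus FOLLOW(T) = {a, x}.
FOLLOW(S): in P->P' S x, S is followed by x with FIRST {x}; in T->S a a a, S is followed by a a a with FIRST {a}. Thus FOLLOW(S) = {a, x}.
FOLLOW(P'): in P->P' S x, P' is followed by S x with FIRST {a, d, x}. Thus FOLLOW(P') = {a, d, x}.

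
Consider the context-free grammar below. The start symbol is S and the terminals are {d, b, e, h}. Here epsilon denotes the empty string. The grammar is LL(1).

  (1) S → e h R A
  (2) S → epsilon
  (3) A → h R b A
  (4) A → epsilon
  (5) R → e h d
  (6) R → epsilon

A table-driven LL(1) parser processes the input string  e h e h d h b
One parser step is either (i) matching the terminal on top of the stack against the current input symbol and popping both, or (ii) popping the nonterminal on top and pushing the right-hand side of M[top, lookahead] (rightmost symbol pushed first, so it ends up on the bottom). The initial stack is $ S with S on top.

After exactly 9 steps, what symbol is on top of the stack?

R

step 1: stack=$ S  input=e h e h d h b $  — expand S → e h R A
step 2: stack=$ A R h e  input=e h e h d h b $  — match e
step 3: stack=$ A R h  input=h e h d h b $  — match h
step 4: stack=$ A R  input=e h d h b $  — expand R → e h d
step 5: stack=$ A d h e  input=e h d h b $  — match e
step 6: stack=$ A d h  input=h d h b $  — match h
step 7: stack=$ A d  input=d h b $  — match d
step 8: stack=$ A  input=h b $  — expand A → h R b A
step 9: stack=$ A b R h  input=h b $  — match h
Stack after step 9: $ A b R (top = R).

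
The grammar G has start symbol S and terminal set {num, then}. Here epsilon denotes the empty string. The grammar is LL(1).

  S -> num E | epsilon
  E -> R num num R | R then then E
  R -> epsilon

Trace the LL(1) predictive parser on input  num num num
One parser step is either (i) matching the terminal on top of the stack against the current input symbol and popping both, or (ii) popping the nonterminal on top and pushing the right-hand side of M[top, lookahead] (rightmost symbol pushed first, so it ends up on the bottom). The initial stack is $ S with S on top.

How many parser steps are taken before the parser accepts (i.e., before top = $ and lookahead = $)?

7

     Stack          Input          Action
  1  $ S            num num num $  expand S -> num E
  2  $ E num        num num num $  match num
  3  $ E            num num $      expand E -> R num num R
  4  $ R num num R  num num $      expand R -> epsilon
  5  $ R num num    num num $      match num
  6  $ R num        num $          match num
  7  $ R            $              expand R -> epsilon
Accept reached after 7 steps.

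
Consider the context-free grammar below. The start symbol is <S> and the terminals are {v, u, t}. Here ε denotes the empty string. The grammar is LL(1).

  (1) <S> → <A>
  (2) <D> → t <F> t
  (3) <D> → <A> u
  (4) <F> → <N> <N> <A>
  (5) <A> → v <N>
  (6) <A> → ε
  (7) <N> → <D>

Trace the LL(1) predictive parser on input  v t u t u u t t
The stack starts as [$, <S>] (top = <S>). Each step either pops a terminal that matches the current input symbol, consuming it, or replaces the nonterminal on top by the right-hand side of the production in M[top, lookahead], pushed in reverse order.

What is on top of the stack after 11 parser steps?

<N>

      Stack              Input              Action
   1  $ <S>              v t u t u u t t $  expand <S> → <A>
   2  $ <A>              v t u t u u t t $  expand <A> → v <N>
   3  $ <N> v            v t u t u u t t $  match v
   4  $ <N>              t u t u u t t $    expand <N> → <D>
   5  $ <D>              t u t u u t t $    expand <D> → t <F> t
   6  $ t <F> t          t u t u u t t $    match t
   7  $ t <F>            u t u u t t $      expand <F> → <N> <N> <A>
   8  $ t <A> <N> <N>    u t u u t t $      expand <N> → <D>
   9  $ t <A> <N> <D>    u t u u t t $      expand <D> → <A> u
  10  $ t <A> <N> u <A>  u t u u t t $      expand <A> → ε
  11  $ t <A> <N> u      u t u u t t $      match u
Stack after step 11: $ t <A> <N> (top = <N>).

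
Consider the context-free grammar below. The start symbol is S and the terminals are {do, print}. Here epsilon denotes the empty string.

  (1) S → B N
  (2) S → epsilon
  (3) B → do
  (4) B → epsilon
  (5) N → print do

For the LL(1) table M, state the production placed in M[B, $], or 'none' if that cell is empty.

FIRST(B) = {epsilon, do}
FIRST(N) = {print}
FIRST(S) = {epsilon, do, print}  (via B N)
FOLLOW(S) includes $ since S is the start symbol.
FOLLOW(B): in S→B N, B is followed by N with FIRST {print}. Thus FOLLOW(B) = {print}.
For B → do: FIRST(do) = {do}, so it goes in M[B, t] for t ∈ {do}.
For B → epsilon: FIRST(epsilon) = {epsilon}, so it goes in M[B, t] for t ∈ {}; since epsilon ∈ FIRST, also for every t ∈ FOLLOW(B) = {print}.
None of these place a production in M[B, $].

none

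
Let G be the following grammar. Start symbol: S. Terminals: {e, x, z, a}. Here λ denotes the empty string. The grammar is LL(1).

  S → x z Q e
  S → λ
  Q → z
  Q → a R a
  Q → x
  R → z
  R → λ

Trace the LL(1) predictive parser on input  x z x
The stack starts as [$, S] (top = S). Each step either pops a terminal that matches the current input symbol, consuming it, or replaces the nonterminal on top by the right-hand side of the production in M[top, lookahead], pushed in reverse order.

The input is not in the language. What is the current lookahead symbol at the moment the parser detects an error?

     Stack      Input    Action
  1  $ S        x z x $  expand S → x z Q e
  2  $ e Q z x  x z x $  match x
  3  $ e Q z    z x $    match z
  4  $ e Q      x $      expand Q → x
  5  $ e x      x $      match x
  6  $ e        $        error: top is terminal e but lookahead is $

$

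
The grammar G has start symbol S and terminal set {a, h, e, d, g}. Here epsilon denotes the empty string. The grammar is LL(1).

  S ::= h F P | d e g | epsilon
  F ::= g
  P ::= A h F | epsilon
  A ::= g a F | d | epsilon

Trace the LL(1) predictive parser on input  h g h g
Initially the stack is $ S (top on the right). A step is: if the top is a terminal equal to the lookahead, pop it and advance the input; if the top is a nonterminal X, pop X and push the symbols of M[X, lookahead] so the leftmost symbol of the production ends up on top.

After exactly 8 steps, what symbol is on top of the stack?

     Stack    Input      Action
  1  $ S      h g h g $  expand S ::= h F P
  2  $ P F h  h g h g $  match h
  3  $ P F    g h g $    expand F ::= g
  4  $ P g    g h g $    match g
  5  $ P      h g $      expand P ::= A h F
  6  $ F h A  h g $      expand A ::= epsilon
  7  $ F h    h g $      match h
  8  $ F      g $        expand F ::= g
Stack after step 8: $ g (top = g).

g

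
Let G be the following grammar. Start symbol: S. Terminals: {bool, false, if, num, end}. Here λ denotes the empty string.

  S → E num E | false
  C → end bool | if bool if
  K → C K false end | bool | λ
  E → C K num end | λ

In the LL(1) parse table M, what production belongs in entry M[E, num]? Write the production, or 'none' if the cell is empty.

FIRST(C): from C→end bool we get {end}; from C→if bool if we get {if}. So FIRST(C) = {end, if}.
FIRST(K): from K→C K false end we get {end, if}; from K→bool we get {bool}; from K→λ we get {λ}. So FIRST(K) = {λ, bool, end, if}.
FIRST(E): from E→C K num end we get {end, if}; from E→λ we get {λ}. So FIRST(E) = {λ, end, if}.
FIRST(S): from S→E num E we get {end, if, num}; from S→false we get {false}. So FIRST(S) = {end, false, if, num}.
FOLLOW(S) includes $ since S is the start symbol.
FOLLOW(S): S appears on no right-hand side. Thus FOLLOW(S) = {$}.
FOLLOW(E): in S→E num E (occurrence 1), E is followed by num E with FIRST {num}; in S→E num E (occurrence 2), the suffix after E is empty, so FOLLOW(E) ⊇ FOLLOW(S) = {$}. Thus FOLLOW(E) = {$, num}.
For E → C K num end: FIRST(C K num end) = {end, if}, so it goes in M[E, t] for t ∈ {end, if}.
For E → λ: FIRST(λ) = {λ}, so it goes in M[E, t] for t ∈ {}; since λ ∈ FIRST, also for every t ∈ FOLLOW(E) = {$, num}.

E → λ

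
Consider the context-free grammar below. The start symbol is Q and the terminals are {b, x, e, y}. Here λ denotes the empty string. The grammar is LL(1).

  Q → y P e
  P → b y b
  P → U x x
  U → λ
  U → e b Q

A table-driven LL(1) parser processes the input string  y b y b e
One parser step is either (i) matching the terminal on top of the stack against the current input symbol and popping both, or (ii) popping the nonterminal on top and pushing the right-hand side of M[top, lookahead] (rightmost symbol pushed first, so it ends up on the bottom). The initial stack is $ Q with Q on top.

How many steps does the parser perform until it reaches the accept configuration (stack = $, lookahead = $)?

7

     Stack      Input        Action
  1  $ Q        y b y b e $  expand Q → y P e
  2  $ e P y    y b y b e $  match y
  3  $ e P      b y b e $    expand P → b y b
  4  $ e b y b  b y b e $    match b
  5  $ e b y    y b e $      match y
  6  $ e b      b e $        match b
  7  $ e        e $          match e
Accept reached after 7 steps.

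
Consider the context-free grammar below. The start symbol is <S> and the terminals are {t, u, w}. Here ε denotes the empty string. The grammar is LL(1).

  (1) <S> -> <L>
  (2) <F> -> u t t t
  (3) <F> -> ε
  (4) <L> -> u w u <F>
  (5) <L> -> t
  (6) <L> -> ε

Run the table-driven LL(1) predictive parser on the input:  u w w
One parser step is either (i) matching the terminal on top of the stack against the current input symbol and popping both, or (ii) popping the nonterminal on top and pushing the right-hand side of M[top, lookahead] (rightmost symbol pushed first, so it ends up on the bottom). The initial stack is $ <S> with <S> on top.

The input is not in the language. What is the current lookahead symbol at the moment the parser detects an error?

w

     Stack        Input    Action
  1  $ <S>        u w w $  expand <S> -> <L>
  2  $ <L>        u w w $  expand <L> -> u w u <F>
  3  $ <F> u w u  u w w $  match u
  4  $ <F> u w    w w $    match w
  5  $ <F> u      w $      error: top is terminal u but lookahead is w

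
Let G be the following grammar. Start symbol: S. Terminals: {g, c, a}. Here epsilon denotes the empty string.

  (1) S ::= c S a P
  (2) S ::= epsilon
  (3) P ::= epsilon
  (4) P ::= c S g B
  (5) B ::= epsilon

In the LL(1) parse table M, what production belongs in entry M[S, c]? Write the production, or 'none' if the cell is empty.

FIRST(S) = {epsilon, c}
FIRST(P) = {epsilon, c}
FIRST(B) = {epsilon}
FOLLOW(S) includes $ since S is the start symbol.
FOLLOW(S): in S::=c S a P, S is followed by a P with FIRST {a}; in P::=c S g B, S is followed by g B with FIRST {g}. Thus FOLLOW(S) = {$, a, g}.
For S ::= c S a P: FIRST(c S a P) = {c}, so it goes in M[S, t] for t ∈ {c}.
For S ::= epsilon: FIRST(epsilon) = {epsilon}, so it goes in M[S, t] for t ∈ {}; since epsilon ∈ FIRST, also for every t ∈ FOLLOW(S) = {$, a, g}.

S ::= c S a P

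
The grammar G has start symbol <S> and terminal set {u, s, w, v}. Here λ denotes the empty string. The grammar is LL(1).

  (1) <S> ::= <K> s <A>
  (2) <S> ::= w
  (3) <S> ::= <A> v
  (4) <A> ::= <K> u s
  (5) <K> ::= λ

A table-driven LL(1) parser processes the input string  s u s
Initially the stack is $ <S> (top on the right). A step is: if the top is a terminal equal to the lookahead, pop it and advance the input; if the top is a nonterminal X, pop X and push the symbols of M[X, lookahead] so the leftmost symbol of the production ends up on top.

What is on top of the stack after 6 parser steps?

step 1: stack=$ <S>  input=s u s $  — expand <S> ::= <K> s <A>
step 2: stack=$ <A> s <K>  input=s u s $  — expand <K> ::= λ
step 3: stack=$ <A> s  input=s u s $  — match s
step 4: stack=$ <A>  input=u s $  — expand <A> ::= <K> u s
step 5: stack=$ s u <K>  input=u s $  — expand <K> ::= λ
step 6: stack=$ s u  input=u s $  — match u
Stack after step 6: $ s (top = s).

s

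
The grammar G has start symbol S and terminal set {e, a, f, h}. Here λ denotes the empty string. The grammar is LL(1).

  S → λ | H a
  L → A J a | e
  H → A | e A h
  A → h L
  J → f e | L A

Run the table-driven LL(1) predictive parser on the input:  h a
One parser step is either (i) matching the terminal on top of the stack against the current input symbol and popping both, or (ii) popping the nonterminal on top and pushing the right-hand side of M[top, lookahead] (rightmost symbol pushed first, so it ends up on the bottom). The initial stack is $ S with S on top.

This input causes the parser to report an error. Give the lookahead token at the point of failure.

     Stack    Input  Action
  1  $ S      h a $  expand S → H a
  2  $ a H    h a $  expand H → A
  3  $ a A    h a $  expand A → h L
  4  $ a L h  h a $  match h
  5  $ a L    a $    error: M[L, a] is empty

a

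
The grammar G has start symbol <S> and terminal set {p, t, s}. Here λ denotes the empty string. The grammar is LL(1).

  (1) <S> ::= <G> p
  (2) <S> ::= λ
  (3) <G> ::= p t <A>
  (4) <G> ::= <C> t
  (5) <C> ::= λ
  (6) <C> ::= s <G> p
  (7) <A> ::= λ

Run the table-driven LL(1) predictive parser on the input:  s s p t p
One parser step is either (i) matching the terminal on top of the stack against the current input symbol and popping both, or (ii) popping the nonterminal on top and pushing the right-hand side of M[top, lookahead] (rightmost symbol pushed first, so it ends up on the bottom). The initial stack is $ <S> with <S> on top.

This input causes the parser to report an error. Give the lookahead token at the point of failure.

$

step 1: stack=$ <S>  input=s s p t p $  — expand <S> ::= <G> p
step 2: stack=$ p <G>  input=s s p t p $  — expand <G> ::= <C> t
step 3: stack=$ p t <C>  input=s s p t p $  — expand <C> ::= s <G> p
step 4: stack=$ p t p <G> s  input=s s p t p $  — match s
step 5: stack=$ p t p <G>  input=s p t p $  — expand <G> ::= <C> t
step 6: stack=$ p t p t <C>  input=s p t p $  — expand <C> ::= s <G> p
step 7: stack=$ p t p t p <G> s  input=s p t p $  — match s
step 8: stack=$ p t p t p <G>  input=p t p $  — expand <G> ::= p t <A>
step 9: stack=$ p t p t p <A> t p  input=p t p $  — match p
step 10: stack=$ p t p t p <A> t  input=t p $  — match t
step 11: stack=$ p t p t p <A>  input=p $  — expand <A> ::= λ
step 12: stack=$ p t p t p  input=p $  — match p
step 13: stack=$ p t p t  input=$  — error: top is terminal t but lookahead is $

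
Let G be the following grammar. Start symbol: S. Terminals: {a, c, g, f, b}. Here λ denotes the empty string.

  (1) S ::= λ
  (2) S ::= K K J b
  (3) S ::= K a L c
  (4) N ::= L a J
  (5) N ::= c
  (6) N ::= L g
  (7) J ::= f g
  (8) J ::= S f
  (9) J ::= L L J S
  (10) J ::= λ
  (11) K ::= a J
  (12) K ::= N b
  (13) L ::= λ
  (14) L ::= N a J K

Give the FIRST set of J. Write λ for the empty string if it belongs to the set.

{λ, a, c, f, g}

FIRST(S): from S::=λ we get {λ}; from S::=K K J b we get {a, c, g}; from S::=K a L c we get {a, c, g}. So FIRST(S) = {λ, a, c, g}.
FIRST(N): from N::=L a J we get {a, c, g}; from N::=c we get {c}; from N::=L g we get {a, c, g}. So FIRST(N) = {a, c, g}.
FIRST(K): from K::=a J we get {a}; from K::=N b we get {a, c, g}. So FIRST(K) = {a, c, g}.
FIRST(L): from L::=λ we get {λ}; from L::=N a J K we get {a, c, g}. So FIRST(L) = {λ, a, c, g}.
FIRST(J): from J::=f g we get {f}; from J::=S f we get {a, c, f, g}; from J::=L L J S we get {λ, a, c, f, g}; from J::=λ we get {λ}. So FIRST(J) = {λ, a, c, f, g}.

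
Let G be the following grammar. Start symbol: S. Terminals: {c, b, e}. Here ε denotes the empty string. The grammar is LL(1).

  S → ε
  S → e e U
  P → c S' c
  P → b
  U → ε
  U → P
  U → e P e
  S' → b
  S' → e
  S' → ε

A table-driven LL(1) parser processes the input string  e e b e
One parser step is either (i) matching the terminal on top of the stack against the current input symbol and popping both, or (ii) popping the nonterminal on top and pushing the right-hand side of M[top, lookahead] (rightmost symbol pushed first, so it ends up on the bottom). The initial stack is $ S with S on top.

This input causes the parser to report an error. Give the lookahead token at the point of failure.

step 1: stack=$ S  input=e e b e $  — expand S → e e U
step 2: stack=$ U e e  input=e e b e $  — match e
step 3: stack=$ U e  input=e b e $  — match e
step 4: stack=$ U  input=b e $  — expand U → P
step 5: stack=$ P  input=b e $  — expand P → b
step 6: stack=$ b  input=b e $  — match b
step 7: stack=$  input=e $  — error: stack empty but input remains

e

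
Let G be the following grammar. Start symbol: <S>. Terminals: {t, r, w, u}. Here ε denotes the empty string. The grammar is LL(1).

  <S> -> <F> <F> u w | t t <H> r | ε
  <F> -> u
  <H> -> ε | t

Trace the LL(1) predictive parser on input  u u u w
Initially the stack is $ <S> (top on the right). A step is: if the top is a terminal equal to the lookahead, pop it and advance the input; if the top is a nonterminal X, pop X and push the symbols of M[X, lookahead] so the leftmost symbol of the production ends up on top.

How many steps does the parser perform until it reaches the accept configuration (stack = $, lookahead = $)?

step 1: stack=$ <S>  input=u u u w $  — expand <S> -> <F> <F> u w
step 2: stack=$ w u <F> <F>  input=u u u w $  — expand <F> -> u
step 3: stack=$ w u <F> u  input=u u u w $  — match u
step 4: stack=$ w u <F>  input=u u w $  — expand <F> -> u
step 5: stack=$ w u u  input=u u w $  — match u
step 6: stack=$ w u  input=u w $  — match u
step 7: stack=$ w  input=w $  — match w
Accept reached after 7 steps.

7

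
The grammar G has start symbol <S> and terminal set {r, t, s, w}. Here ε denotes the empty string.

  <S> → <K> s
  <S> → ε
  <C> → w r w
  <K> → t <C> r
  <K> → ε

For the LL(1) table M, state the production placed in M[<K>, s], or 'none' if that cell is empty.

<K> → ε

FIRST(<C>): from <C>→w r w we get {w}. So FIRST(<C>) = {w}.
FIRST(<K>): from <K>→t <C> r we get {t}; from <K>→ε we get {ε}. So FIRST(<K>) = {ε, t}.
FIRST(<S>): from <S>→<K> s we get {s, t}; from <S>→ε we get {ε}. So FIRST(<S>) = {ε, s, t}.
FOLLOW(<S>) includes $ since <S> is the start symbol.
FOLLOW(<K>): in <S>→<K> s, <K> is followed by s with FIRST {s}. Thus FOLLOW(<K>) = {s}.
For <K> → t <C> r: FIRST(t <C> r) = {t}, so it goes in M[<K>, t] for t ∈ {t}.
For <K> → ε: FIRST(ε) = {ε}, so it goes in M[<K>, t] for t ∈ {}; since ε ∈ FIRST, also for every t ∈ FOLLOW(<K>) = {s}.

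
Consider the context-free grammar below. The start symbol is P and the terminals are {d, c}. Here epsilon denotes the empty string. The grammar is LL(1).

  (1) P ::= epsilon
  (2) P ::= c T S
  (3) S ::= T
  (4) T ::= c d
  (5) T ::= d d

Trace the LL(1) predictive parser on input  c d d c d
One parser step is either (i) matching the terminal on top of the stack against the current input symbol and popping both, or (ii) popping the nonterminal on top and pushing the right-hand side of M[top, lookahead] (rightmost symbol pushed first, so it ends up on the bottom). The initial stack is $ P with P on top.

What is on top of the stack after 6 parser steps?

T

step 1: stack=$ P  input=c d d c d $  — expand P ::= c T S
step 2: stack=$ S T c  input=c d d c d $  — match c
step 3: stack=$ S T  input=d d c d $  — expand T ::= d d
step 4: stack=$ S d d  input=d d c d $  — match d
step 5: stack=$ S d  input=d c d $  — match d
step 6: stack=$ S  input=c d $  — expand S ::= T
Stack after step 6: $ T (top = T).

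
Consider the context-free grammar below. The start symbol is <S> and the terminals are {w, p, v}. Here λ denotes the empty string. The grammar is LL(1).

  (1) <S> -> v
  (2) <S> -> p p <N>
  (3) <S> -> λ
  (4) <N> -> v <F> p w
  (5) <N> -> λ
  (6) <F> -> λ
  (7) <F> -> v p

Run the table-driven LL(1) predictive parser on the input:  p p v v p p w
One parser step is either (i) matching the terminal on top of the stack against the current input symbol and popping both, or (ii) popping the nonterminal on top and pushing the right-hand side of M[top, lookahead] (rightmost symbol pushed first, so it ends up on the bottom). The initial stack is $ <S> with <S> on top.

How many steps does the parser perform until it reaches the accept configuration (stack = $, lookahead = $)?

step 1: stack=$ <S>  input=p p v v p p w $  — expand <S> -> p p <N>
step 2: stack=$ <N> p p  input=p p v v p p w $  — match p
step 3: stack=$ <N> p  input=p v v p p w $  — match p
step 4: stack=$ <N>  input=v v p p w $  — expand <N> -> v <F> p w
step 5: stack=$ w p <F> v  input=v v p p w $  — match v
step 6: stack=$ w p <F>  input=v p p w $  — expand <F> -> v p
step 7: stack=$ w p p v  input=v p p w $  — match v
step 8: stack=$ w p p  input=p p w $  — match p
step 9: stack=$ w p  input=p w $  — match p
step 10: stack=$ w  input=w $  — match w
Accept reached after 10 steps.

10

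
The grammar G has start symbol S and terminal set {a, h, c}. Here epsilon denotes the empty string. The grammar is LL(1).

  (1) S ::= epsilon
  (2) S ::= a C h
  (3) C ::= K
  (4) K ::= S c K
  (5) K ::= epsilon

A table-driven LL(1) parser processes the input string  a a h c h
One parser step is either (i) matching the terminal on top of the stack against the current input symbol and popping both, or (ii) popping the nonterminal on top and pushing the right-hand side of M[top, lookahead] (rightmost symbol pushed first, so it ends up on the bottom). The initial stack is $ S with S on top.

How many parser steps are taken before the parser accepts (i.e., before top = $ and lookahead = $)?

12

step 1: stack=$ S  input=a a h c h $  — expand S ::= a C h
step 2: stack=$ h C a  input=a a h c h $  — match a
step 3: stack=$ h C  input=a h c h $  — expand C ::= K
step 4: stack=$ h K  input=a h c h $  — expand K ::= S c K
step 5: stack=$ h K c S  input=a h c h $  — expand S ::= a C h
step 6: stack=$ h K c h C a  input=a h c h $  — match a
step 7: stack=$ h K c h C  input=h c h $  — expand C ::= K
step 8: stack=$ h K c h K  input=h c h $  — expand K ::= epsilon
step 9: stack=$ h K c h  input=h c h $  — match h
step 10: stack=$ h K c  input=c h $  — match c
step 11: stack=$ h K  input=h $  — expand K ::= epsilon
step 12: stack=$ h  input=h $  — match h
Accept reached after 12 steps.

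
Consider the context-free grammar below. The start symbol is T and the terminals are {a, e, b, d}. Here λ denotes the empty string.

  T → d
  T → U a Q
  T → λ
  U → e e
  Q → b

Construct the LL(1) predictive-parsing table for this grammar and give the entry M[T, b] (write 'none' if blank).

FIRST(U): from U→e e we get {e}. So FIRST(U) = {e}.
FIRST(Q): from Q→b we get {b}. So FIRST(Q) = {b}.
FIRST(T): from T→d we get {d}; from T→U a Q we get {e}; from T→λ we get {λ}. So FIRST(T) = {λ, d, e}.
FOLLOW(T) includes $ since T is the start symbol.
FOLLOW(T): T appears on no right-hand side. Thus FOLLOW(T) = {$}.
For T → d: FIRST(d) = {d}, so it goes in M[T, t] for t ∈ {d}.
For T → U a Q: FIRST(U a Q) = {e}, so it goes in M[T, t] for t ∈ {e}.
For T → λ: FIRST(λ) = {λ}, so it goes in M[T, t] for t ∈ {}; since λ ∈ FIRST, also for every t ∈ FOLLOW(T) = {$}.
None of these place a production in M[T, b].

none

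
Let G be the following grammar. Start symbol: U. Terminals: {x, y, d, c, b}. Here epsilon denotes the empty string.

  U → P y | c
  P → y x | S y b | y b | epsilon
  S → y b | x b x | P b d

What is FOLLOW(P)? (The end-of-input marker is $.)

FIRST(U): from U→P y we get {b, x, y}; from U→c we get {c}. So FIRST(U) = {b, c, x, y}.
FIRST(P): from P→y x we get {y}; from P→S y b we get {b, x, y}; from P→y b we get {y}; from P→epsilon we get {epsilon}. So FIRST(P) = {epsilon, b, x, y}.
FIRST(S): from S→y b we get {y}; from S→x b x we get {x}; from S→P b d we get {b, x, y}. So FIRST(S) = {b, x, y}.
FOLLOW(U) includes $ since U is the start symbol.
FOLLOW(U): U appears on no right-hand side. Thus FOLLOW(U) = {$}.
FOLLOW(P): in U→P y, P is followed by y with FIRST {y}; in S→P b d, P is followed by b d with FIRST {b}. Thus FOLLOW(P) = {b, y}.
FOLLOW(S): in P→S y b, S is followed by y b with FIRST {y}. Thus FOLLOW(S) = {y}.

{b, y}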